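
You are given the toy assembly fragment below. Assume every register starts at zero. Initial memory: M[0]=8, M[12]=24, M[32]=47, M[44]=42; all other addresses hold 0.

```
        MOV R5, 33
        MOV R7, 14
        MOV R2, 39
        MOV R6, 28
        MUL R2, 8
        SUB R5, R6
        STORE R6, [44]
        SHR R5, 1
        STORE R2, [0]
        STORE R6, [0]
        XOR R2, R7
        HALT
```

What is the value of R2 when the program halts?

MOV R5, 33 → R5=33
MOV R7, 14 → R7=14
MOV R2, 39 → R2=39
MOV R6, 28 → R6=28
MUL R2, 8 → R2=39*8=312
SUB R5, R6 → R5=33-28=5
STORE R6, [44] → M[44]=28
SHR R5, 1 → R5=5>>1=2
STORE R2, [0] → M[0]=312
STORE R6, [0] → M[0]=28
XOR R2, R7 → R2=312^14=310
halt.

310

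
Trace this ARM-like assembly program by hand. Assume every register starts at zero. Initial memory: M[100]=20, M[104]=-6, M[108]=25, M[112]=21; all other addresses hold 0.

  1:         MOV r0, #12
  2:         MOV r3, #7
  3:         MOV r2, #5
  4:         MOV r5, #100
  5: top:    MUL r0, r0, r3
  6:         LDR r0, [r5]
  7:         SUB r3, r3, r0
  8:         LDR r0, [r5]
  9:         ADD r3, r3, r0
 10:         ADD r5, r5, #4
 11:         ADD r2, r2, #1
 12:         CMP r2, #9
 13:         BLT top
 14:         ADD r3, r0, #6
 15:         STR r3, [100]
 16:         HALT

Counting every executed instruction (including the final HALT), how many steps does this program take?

MOV r0, #12 → r0=12
MOV r3, #7 → r3=7
MOV r2, #5 → r2=5
MOV r5, #100 → r5=100
MUL r0, r0, r3 → r0=12*7=84
LDR r0, [r5] → r0=M[100]=20
SUB r3, r3, r0 → r3=7-20=-13
LDR r0, [r5] → r0=M[100]=20
ADD r3, r3, r0 → r3=(-13)+20=7
ADD r5, r5, #4 → r5=100+4=104
ADD r2, r2, #1 → r2=5+1=6
CMP r2, #9  (cmp 6,9)
BLT top: taken
MUL r0, r0, r3 → r0=20*7=140
LDR r0, [r5] → r0=M[104]=-6
SUB r3, r3, r0 → r3=7-(-6)=13
LDR r0, [r5] → r0=M[104]=-6
ADD r3, r3, r0 → r3=13+(-6)=7
ADD r5, r5, #4 → r5=104+4=108
ADD r2, r2, #1 → r2=6+1=7
CMP r2, #9  (cmp 7,9)
BLT top: taken
MUL r0, r0, r3 → r0=(-6)*7=-42
LDR r0, [r5] → r0=M[108]=25
SUB r3, r3, r0 → r3=7-25=-18
LDR r0, [r5] → r0=M[108]=25
ADD r3, r3, r0 → r3=(-18)+25=7
ADD r5, r5, #4 → r5=108+4=112
ADD r2, r2, #1 → r2=7+1=8
CMP r2, #9  (cmp 8,9)
BLT top: taken
MUL r0, r0, r3 → r0=25*7=175
LDR r0, [r5] → r0=M[112]=21
SUB r3, r3, r0 → r3=7-21=-14
LDR r0, [r5] → r0=M[112]=21
ADD r3, r3, r0 → r3=(-14)+21=7
ADD r5, r5, #4 → r5=112+4=116
ADD r2, r2, #1 → r2=8+1=9
CMP r2, #9  (cmp 9,9)
BLT top: not taken
ADD r3, r0, #6 → r3=21+6=27
STR r3, [100] → M[100]=27
halt.
Total executed instructions: 43.

43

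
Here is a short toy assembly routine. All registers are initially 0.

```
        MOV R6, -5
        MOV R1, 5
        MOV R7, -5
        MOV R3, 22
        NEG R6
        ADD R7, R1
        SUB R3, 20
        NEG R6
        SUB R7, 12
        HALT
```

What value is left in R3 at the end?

2

after MOV R6, -5: R6=-5
after MOV R1, 5: R1=5
after MOV R7, -5: R7=-5
after MOV R3, 22: R3=22
after NEG R6: R6=-(-5)=5
after ADD R7, R1: R7=(-5)+5=0
after SUB R3, 20: R3=22-20=2
after NEG R6: R6=-(5)=-5
after SUB R7, 12: R7=0-12=-12
halt.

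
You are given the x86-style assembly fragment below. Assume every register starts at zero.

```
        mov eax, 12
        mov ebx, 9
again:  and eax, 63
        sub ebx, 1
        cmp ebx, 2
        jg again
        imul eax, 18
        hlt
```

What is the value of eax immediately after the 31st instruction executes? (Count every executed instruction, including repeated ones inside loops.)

216

eax=12
ebx=9
eax=12&63=12
ebx=9-1=8
cmp ebx, 2  (cmp 8,2)
jg again: taken
eax=12&63=12
ebx=8-1=7
cmp ebx, 2  (cmp 7,2)
jg again: taken
eax=12&63=12
ebx=7-1=6
cmp ebx, 2  (cmp 6,2)
jg again: taken
eax=12&63=12
ebx=6-1=5
cmp ebx, 2  (cmp 5,2)
jg again: taken
eax=12&63=12
ebx=5-1=4
cmp ebx, 2  (cmp 4,2)
jg again: taken
eax=12&63=12
ebx=4-1=3
cmp ebx, 2  (cmp 3,2)
jg again: taken
eax=12&63=12
ebx=3-1=2
cmp ebx, 2  (cmp 2,2)
jg again: not taken
eax=12*18=216
After step 31: eax = 216.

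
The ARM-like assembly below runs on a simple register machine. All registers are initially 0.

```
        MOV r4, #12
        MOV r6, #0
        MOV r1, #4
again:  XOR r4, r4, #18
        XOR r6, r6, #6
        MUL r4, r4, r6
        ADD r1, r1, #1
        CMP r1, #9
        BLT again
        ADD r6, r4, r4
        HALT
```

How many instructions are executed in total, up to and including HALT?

after MOV r4, #12: r4=12
after MOV r6, #0: r6=0
after MOV r1, #4: r1=4
after XOR r4, r4, #18: r4=12^18=30
after XOR r6, r6, #6: r6=0^6=6
after MUL r4, r4, r6: r4=30*6=180
after ADD r1, r1, #1: r1=4+1=5
CMP r1, #9  (cmp 5,9)
BLT again: taken
after XOR r4, r4, #18: r4=180^18=166
after XOR r6, r6, #6: r6=6^6=0
after MUL r4, r4, r6: r4=166*0=0
after ADD r1, r1, #1: r1=5+1=6
CMP r1, #9  (cmp 6,9)
BLT again: taken
after XOR r4, r4, #18: r4=0^18=18
after XOR r6, r6, #6: r6=0^6=6
after MUL r4, r4, r6: r4=18*6=108
after ADD r1, r1, #1: r1=6+1=7
CMP r1, #9  (cmp 7,9)
BLT again: taken
after XOR r4, r4, #18: r4=108^18=126
after XOR r6, r6, #6: r6=6^6=0
after MUL r4, r4, r6: r4=126*0=0
after ADD r1, r1, #1: r1=7+1=8
CMP r1, #9  (cmp 8,9)
BLT again: taken
after XOR r4, r4, #18: r4=0^18=18
after XOR r6, r6, #6: r6=0^6=6
after MUL r4, r4, r6: r4=18*6=108
after ADD r1, r1, #1: r1=8+1=9
CMP r1, #9  (cmp 9,9)
BLT again: not taken
after ADD r6, r4, r4: r6=108+108=216
halt.
Total executed instructions: 35.

35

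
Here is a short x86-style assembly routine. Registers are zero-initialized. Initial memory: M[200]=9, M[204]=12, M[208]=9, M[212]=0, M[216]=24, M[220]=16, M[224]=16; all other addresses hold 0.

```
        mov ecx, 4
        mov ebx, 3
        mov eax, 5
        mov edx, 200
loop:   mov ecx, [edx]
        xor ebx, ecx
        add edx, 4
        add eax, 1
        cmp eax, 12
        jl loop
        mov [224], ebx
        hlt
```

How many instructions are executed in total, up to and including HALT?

48

mov ecx, 4 → ecx=4
mov ebx, 3 → ebx=3
mov eax, 5 → eax=5
mov edx, 200 → edx=200
mov ecx, [edx] → ecx=M[200]=9
xor ebx, ecx → ebx=3^9=10
add edx, 4 → edx=200+4=204
add eax, 1 → eax=5+1=6
cmp eax, 12  (cmp 6,12)
jl loop: taken
mov ecx, [edx] → ecx=M[204]=12
xor ebx, ecx → ebx=10^12=6
add edx, 4 → edx=204+4=208
add eax, 1 → eax=6+1=7
cmp eax, 12  (cmp 7,12)
jl loop: taken
mov ecx, [edx] → ecx=M[208]=9
xor ebx, ecx → ebx=6^9=15
add edx, 4 → edx=208+4=212
add eax, 1 → eax=7+1=8
cmp eax, 12  (cmp 8,12)
jl loop: taken
mov ecx, [edx] → ecx=M[212]=0
xor ebx, ecx → ebx=15^0=15
add edx, 4 → edx=212+4=216
add eax, 1 → eax=8+1=9
cmp eax, 12  (cmp 9,12)
jl loop: taken
mov ecx, [edx] → ecx=M[216]=24
xor ebx, ecx → ebx=15^24=23
add edx, 4 → edx=216+4=220
add eax, 1 → eax=9+1=10
cmp eax, 12  (cmp 10,12)
jl loop: taken
mov ecx, [edx] → ecx=M[220]=16
xor ebx, ecx → ebx=23^16=7
add edx, 4 → edx=220+4=224
add eax, 1 → eax=10+1=11
cmp eax, 12  (cmp 11,12)
jl loop: taken
mov ecx, [edx] → ecx=M[224]=16
xor ebx, ecx → ebx=7^16=23
add edx, 4 → edx=224+4=228
add eax, 1 → eax=11+1=12
cmp eax, 12  (cmp 12,12)
jl loop: not taken
mov [224], ebx → M[224]=23
halt.
Total executed instructions: 48.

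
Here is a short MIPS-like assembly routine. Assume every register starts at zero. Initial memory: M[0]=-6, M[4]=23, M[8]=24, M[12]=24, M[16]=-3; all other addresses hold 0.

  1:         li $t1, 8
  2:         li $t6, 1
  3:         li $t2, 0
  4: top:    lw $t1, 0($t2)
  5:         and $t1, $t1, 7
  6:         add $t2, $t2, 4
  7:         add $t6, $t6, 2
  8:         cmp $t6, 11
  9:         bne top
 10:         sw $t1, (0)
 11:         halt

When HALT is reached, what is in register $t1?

5

after li $t1, 8: $t1=8
after li $t6, 1: $t6=1
after li $t2, 0: $t2=0
after lw $t1, 0($t2): $t1=M[0]=-6
after and $t1, $t1, 7: $t1=(-6)&7=2
after add $t2, $t2, 4: $t2=0+4=4
after add $t6, $t6, 2: $t6=1+2=3
cmp $t6, 11  (cmp 3,11)
bne top: taken
after lw $t1, 0($t2): $t1=M[4]=23
after and $t1, $t1, 7: $t1=23&7=7
after add $t2, $t2, 4: $t2=4+4=8
after add $t6, $t6, 2: $t6=3+2=5
cmp $t6, 11  (cmp 5,11)
bne top: taken
after lw $t1, 0($t2): $t1=M[8]=24
after and $t1, $t1, 7: $t1=24&7=0
after add $t2, $t2, 4: $t2=8+4=12
after add $t6, $t6, 2: $t6=5+2=7
cmp $t6, 11  (cmp 7,11)
bne top: taken
after lw $t1, 0($t2): $t1=M[12]=24
after and $t1, $t1, 7: $t1=24&7=0
after add $t2, $t2, 4: $t2=12+4=16
after add $t6, $t6, 2: $t6=7+2=9
cmp $t6, 11  (cmp 9,11)
bne top: taken
after lw $t1, 0($t2): $t1=M[16]=-3
after and $t1, $t1, 7: $t1=(-3)&7=5
after add $t2, $t2, 4: $t2=16+4=20
after add $t6, $t6, 2: $t6=9+2=11
cmp $t6, 11  (cmp 11,11)
bne top: not taken
sw $t1, (0) → M[0]=5
halt.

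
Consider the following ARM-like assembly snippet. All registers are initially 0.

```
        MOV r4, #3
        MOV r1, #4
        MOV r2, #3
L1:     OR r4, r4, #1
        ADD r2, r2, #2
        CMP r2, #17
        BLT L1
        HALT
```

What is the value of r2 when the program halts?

17

after MOV r4, #3: r4=3
after MOV r1, #4: r1=4
after MOV r2, #3: r2=3
after OR r4, r4, #1: r4=3|1=3
after ADD r2, r2, #2: r2=3+2=5
CMP r2, #17  (cmp 5,17)
BLT L1: taken
after OR r4, r4, #1: r4=3|1=3
after ADD r2, r2, #2: r2=5+2=7
CMP r2, #17  (cmp 7,17)
BLT L1: taken
after OR r4, r4, #1: r4=3|1=3
after ADD r2, r2, #2: r2=7+2=9
CMP r2, #17  (cmp 9,17)
BLT L1: taken
after OR r4, r4, #1: r4=3|1=3
after ADD r2, r2, #2: r2=9+2=11
CMP r2, #17  (cmp 11,17)
BLT L1: taken
after OR r4, r4, #1: r4=3|1=3
after ADD r2, r2, #2: r2=11+2=13
CMP r2, #17  (cmp 13,17)
BLT L1: taken
after OR r4, r4, #1: r4=3|1=3
after ADD r2, r2, #2: r2=13+2=15
CMP r2, #17  (cmp 15,17)
BLT L1: taken
after OR r4, r4, #1: r4=3|1=3
after ADD r2, r2, #2: r2=15+2=17
CMP r2, #17  (cmp 17,17)
BLT L1: not taken
halt.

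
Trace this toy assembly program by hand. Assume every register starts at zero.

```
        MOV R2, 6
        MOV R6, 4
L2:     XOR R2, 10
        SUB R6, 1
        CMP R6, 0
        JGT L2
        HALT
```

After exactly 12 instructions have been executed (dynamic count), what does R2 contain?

12

R2=6
R6=4
R2=6^10=12
R6=4-1=3
CMP R6, 0  (cmp 3,0)
JGT L2: taken
R2=12^10=6
R6=3-1=2
CMP R6, 0  (cmp 2,0)
JGT L2: taken
R2=6^10=12
R6=2-1=1
After step 12: R2 = 12.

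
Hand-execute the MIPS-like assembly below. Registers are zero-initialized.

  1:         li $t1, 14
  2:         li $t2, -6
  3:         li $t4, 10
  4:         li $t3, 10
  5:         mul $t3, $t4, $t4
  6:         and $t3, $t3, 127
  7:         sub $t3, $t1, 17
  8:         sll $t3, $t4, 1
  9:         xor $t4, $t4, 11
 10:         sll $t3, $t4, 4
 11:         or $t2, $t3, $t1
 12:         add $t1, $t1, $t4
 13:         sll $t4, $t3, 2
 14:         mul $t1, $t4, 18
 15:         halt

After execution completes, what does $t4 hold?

64

after li $t1, 14: $t1=14
after li $t2, -6: $t2=-6
after li $t4, 10: $t4=10
after li $t3, 10: $t3=10
after mul $t3, $t4, $t4: $t3=10*10=100
after and $t3, $t3, 127: $t3=100&127=100
after sub $t3, $t1, 17: $t3=14-17=-3
after sll $t3, $t4, 1: $t3=10<<1=20
after xor $t4, $t4, 11: $t4=10^11=1
after sll $t3, $t4, 4: $t3=1<<4=16
after or $t2, $t3, $t1: $t2=16|14=30
after add $t1, $t1, $t4: $t1=14+1=15
after sll $t4, $t3, 2: $t4=16<<2=64
after mul $t1, $t4, 18: $t1=64*18=1152
halt.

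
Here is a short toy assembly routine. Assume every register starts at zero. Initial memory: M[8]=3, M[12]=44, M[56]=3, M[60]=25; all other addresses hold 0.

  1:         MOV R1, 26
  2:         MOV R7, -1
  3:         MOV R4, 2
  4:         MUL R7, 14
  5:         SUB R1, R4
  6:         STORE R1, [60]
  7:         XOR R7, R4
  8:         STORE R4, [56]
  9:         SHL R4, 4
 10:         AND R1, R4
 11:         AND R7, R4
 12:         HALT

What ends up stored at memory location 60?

24

R1=26
R7=-1
R4=2
R7=(-1)*14=-14
R1=26-2=24
STORE R1, [60] → M[60]=24
R7=(-14)^2=-16
STORE R4, [56] → M[56]=2
R4=2<<4=32
R1=24&32=0
R7=(-16)&32=32
halt.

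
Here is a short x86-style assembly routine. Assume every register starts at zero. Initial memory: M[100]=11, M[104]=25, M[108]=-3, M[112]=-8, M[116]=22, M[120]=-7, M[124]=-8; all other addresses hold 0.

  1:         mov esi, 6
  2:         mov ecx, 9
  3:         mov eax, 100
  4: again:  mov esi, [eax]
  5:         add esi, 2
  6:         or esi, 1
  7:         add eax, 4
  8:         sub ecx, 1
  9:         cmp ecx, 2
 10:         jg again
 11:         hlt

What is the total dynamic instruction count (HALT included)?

53

esi=6
ecx=9
eax=100
esi=M[100]=11
esi=11+2=13
esi=13|1=13
eax=100+4=104
ecx=9-1=8
cmp ecx, 2  (cmp 8,2)
jg again: taken
esi=M[104]=25
esi=25+2=27
esi=27|1=27
eax=104+4=108
ecx=8-1=7
cmp ecx, 2  (cmp 7,2)
jg again: taken
esi=M[108]=-3
esi=(-3)+2=-1
esi=(-1)|1=-1
eax=108+4=112
ecx=7-1=6
cmp ecx, 2  (cmp 6,2)
jg again: taken
esi=M[112]=-8
esi=(-8)+2=-6
esi=(-6)|1=-5
eax=112+4=116
ecx=6-1=5
cmp ecx, 2  (cmp 5,2)
jg again: taken
esi=M[116]=22
esi=22+2=24
esi=24|1=25
eax=116+4=120
ecx=5-1=4
cmp ecx, 2  (cmp 4,2)
jg again: taken
esi=M[120]=-7
esi=(-7)+2=-5
esi=(-5)|1=-5
eax=120+4=124
ecx=4-1=3
cmp ecx, 2  (cmp 3,2)
jg again: taken
esi=M[124]=-8
esi=(-8)+2=-6
esi=(-6)|1=-5
eax=124+4=128
ecx=3-1=2
cmp ecx, 2  (cmp 2,2)
jg again: not taken
halt.
Total executed instructions: 53.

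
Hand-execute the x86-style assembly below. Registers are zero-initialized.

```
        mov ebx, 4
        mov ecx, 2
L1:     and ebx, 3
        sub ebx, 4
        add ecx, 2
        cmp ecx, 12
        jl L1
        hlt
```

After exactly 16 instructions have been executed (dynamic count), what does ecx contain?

8

after mov ebx, 4: ebx=4
after mov ecx, 2: ecx=2
after and ebx, 3: ebx=4&3=0
after sub ebx, 4: ebx=0-4=-4
after add ecx, 2: ecx=2+2=4
cmp ecx, 12  (cmp 4,12)
jl L1: taken
after and ebx, 3: ebx=(-4)&3=0
after sub ebx, 4: ebx=0-4=-4
after add ecx, 2: ecx=4+2=6
cmp ecx, 12  (cmp 6,12)
jl L1: taken
after and ebx, 3: ebx=(-4)&3=0
after sub ebx, 4: ebx=0-4=-4
after add ecx, 2: ecx=6+2=8
cmp ecx, 12  (cmp 8,12)
After step 16: ecx = 8.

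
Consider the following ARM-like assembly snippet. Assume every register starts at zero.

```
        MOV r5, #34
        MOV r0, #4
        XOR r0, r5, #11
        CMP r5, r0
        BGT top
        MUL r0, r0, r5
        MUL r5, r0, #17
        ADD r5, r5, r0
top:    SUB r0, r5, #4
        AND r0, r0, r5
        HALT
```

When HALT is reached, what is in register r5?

25092

MOV r5, #34 → r5=34
MOV r0, #4 → r0=4
XOR r0, r5, #11 → r0=34^11=41
CMP r5, r0  (cmp 34,41)
BGT top: not taken
MUL r0, r0, r5 → r0=41*34=1394
MUL r5, r0, #17 → r5=1394*17=23698
ADD r5, r5, r0 → r5=23698+1394=25092
SUB r0, r5, #4 → r0=25092-4=25088
AND r0, r0, r5 → r0=25088&25092=25088
halt.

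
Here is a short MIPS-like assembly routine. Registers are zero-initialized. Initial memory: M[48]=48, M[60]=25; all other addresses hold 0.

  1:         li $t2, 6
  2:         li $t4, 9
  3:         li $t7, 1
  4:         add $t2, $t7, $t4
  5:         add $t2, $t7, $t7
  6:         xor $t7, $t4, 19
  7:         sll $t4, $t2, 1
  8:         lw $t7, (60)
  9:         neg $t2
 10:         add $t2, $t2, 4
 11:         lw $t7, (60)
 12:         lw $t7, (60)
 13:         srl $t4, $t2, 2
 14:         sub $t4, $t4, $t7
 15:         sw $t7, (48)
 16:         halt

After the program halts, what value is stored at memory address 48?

after li $t2, 6: $t2=6
after li $t4, 9: $t4=9
after li $t7, 1: $t7=1
after add $t2, $t7, $t4: $t2=1+9=10
after add $t2, $t7, $t7: $t2=1+1=2
after xor $t7, $t4, 19: $t7=9^19=26
after sll $t4, $t2, 1: $t4=2<<1=4
after lw $t7, (60): $t7=M[60]=25
after neg $t2: $t2=-(2)=-2
after add $t2, $t2, 4: $t2=(-2)+4=2
after lw $t7, (60): $t7=M[60]=25
after lw $t7, (60): $t7=M[60]=25
after srl $t4, $t2, 2: $t4=2>>2=0
after sub $t4, $t4, $t7: $t4=0-25=-25
sw $t7, (48) → M[48]=25
halt.

25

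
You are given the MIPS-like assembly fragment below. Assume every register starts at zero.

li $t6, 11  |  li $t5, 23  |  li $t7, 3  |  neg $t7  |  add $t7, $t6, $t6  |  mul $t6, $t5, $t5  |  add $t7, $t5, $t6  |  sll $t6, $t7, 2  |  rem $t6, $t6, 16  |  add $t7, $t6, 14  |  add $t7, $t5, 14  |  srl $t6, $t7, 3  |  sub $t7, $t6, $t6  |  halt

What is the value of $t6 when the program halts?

after li $t6, 11: $t6=11
after li $t5, 23: $t5=23
after li $t7, 3: $t7=3
after neg $t7: $t7=-(3)=-3
after add $t7, $t6, $t6: $t7=11+11=22
after mul $t6, $t5, $t5: $t6=23*23=529
after add $t7, $t5, $t6: $t7=23+529=552
after sll $t6, $t7, 2: $t6=552<<2=2208
after rem $t6, $t6, 16: $t6=2208%16=0
after add $t7, $t6, 14: $t7=0+14=14
after add $t7, $t5, 14: $t7=23+14=37
after srl $t6, $t7, 3: $t6=37>>3=4
after sub $t7, $t6, $t6: $t7=4-4=0
halt.

4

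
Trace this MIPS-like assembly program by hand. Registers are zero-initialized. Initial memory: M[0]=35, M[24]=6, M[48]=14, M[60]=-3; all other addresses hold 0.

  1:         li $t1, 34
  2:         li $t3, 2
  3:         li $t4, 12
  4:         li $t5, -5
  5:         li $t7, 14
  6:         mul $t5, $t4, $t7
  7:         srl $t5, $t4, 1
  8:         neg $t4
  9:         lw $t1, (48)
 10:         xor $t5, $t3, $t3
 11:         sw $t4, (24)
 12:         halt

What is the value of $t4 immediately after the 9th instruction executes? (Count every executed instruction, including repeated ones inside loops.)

-12

after li $t1, 34: $t1=34
after li $t3, 2: $t3=2
after li $t4, 12: $t4=12
after li $t5, -5: $t5=-5
after li $t7, 14: $t7=14
after mul $t5, $t4, $t7: $t5=12*14=168
after srl $t5, $t4, 1: $t5=12>>1=6
after neg $t4: $t4=-(12)=-12
after lw $t1, (48): $t1=M[48]=14
After step 9: $t4 = -12.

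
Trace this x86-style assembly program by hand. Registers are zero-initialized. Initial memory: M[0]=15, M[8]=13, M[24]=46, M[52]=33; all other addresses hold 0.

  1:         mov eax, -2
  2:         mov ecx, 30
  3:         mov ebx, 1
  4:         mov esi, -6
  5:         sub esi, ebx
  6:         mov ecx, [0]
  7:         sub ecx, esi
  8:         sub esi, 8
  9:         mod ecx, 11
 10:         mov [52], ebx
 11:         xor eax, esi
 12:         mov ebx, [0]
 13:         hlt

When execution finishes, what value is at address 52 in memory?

1

eax=-2
ecx=30
ebx=1
esi=-6
esi=(-6)-1=-7
ecx=M[0]=15
ecx=15-(-7)=22
esi=(-7)-8=-15
ecx=22%11=0
mov [52], ebx → M[52]=1
eax=(-2)^(-15)=15
ebx=M[0]=15
halt.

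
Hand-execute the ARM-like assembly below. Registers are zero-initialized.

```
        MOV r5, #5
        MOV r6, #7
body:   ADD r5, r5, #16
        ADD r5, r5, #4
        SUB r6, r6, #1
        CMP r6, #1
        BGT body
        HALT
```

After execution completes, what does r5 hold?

125

MOV r5, #5 → r5=5
MOV r6, #7 → r6=7
ADD r5, r5, #16 → r5=5+16=21
ADD r5, r5, #4 → r5=21+4=25
SUB r6, r6, #1 → r6=7-1=6
CMP r6, #1  (cmp 6,1)
BGT body: taken
ADD r5, r5, #16 → r5=25+16=41
ADD r5, r5, #4 → r5=41+4=45
SUB r6, r6, #1 → r6=6-1=5
CMP r6, #1  (cmp 5,1)
BGT body: taken
ADD r5, r5, #16 → r5=45+16=61
ADD r5, r5, #4 → r5=61+4=65
SUB r6, r6, #1 → r6=5-1=4
CMP r6, #1  (cmp 4,1)
BGT body: taken
ADD r5, r5, #16 → r5=65+16=81
ADD r5, r5, #4 → r5=81+4=85
SUB r6, r6, #1 → r6=4-1=3
CMP r6, #1  (cmp 3,1)
BGT body: taken
ADD r5, r5, #16 → r5=85+16=101
ADD r5, r5, #4 → r5=101+4=105
SUB r6, r6, #1 → r6=3-1=2
CMP r6, #1  (cmp 2,1)
BGT body: taken
ADD r5, r5, #16 → r5=105+16=121
ADD r5, r5, #4 → r5=121+4=125
SUB r6, r6, #1 → r6=2-1=1
CMP r6, #1  (cmp 1,1)
BGT body: not taken
halt.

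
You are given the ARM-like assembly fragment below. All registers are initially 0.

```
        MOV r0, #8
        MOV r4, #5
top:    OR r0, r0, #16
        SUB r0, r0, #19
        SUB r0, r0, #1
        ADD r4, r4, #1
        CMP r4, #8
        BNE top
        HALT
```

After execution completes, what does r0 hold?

-4

after MOV r0, #8: r0=8
after MOV r4, #5: r4=5
after OR r0, r0, #16: r0=8|16=24
after SUB r0, r0, #19: r0=24-19=5
after SUB r0, r0, #1: r0=5-1=4
after ADD r4, r4, #1: r4=5+1=6
CMP r4, #8  (cmp 6,8)
BNE top: taken
after OR r0, r0, #16: r0=4|16=20
after SUB r0, r0, #19: r0=20-19=1
after SUB r0, r0, #1: r0=1-1=0
after ADD r4, r4, #1: r4=6+1=7
CMP r4, #8  (cmp 7,8)
BNE top: taken
after OR r0, r0, #16: r0=0|16=16
after SUB r0, r0, #19: r0=16-19=-3
after SUB r0, r0, #1: r0=(-3)-1=-4
after ADD r4, r4, #1: r4=7+1=8
CMP r4, #8  (cmp 8,8)
BNE top: not taken
halt.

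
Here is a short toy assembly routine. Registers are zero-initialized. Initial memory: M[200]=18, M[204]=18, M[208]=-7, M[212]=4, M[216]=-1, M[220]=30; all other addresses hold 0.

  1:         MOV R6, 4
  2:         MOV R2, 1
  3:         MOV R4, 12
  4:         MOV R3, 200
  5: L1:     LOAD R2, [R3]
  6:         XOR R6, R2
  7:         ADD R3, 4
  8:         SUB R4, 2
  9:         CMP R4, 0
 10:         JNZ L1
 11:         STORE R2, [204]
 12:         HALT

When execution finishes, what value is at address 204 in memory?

30

after MOV R6, 4: R6=4
after MOV R2, 1: R2=1
after MOV R4, 12: R4=12
after MOV R3, 200: R3=200
after LOAD R2, [R3]: R2=M[200]=18
after XOR R6, R2: R6=4^18=22
after ADD R3, 4: R3=200+4=204
after SUB R4, 2: R4=12-2=10
CMP R4, 0  (cmp 10,0)
JNZ L1: taken
after LOAD R2, [R3]: R2=M[204]=18
after XOR R6, R2: R6=22^18=4
after ADD R3, 4: R3=204+4=208
after SUB R4, 2: R4=10-2=8
CMP R4, 0  (cmp 8,0)
JNZ L1: taken
after LOAD R2, [R3]: R2=M[208]=-7
after XOR R6, R2: R6=4^(-7)=-3
after ADD R3, 4: R3=208+4=212
after SUB R4, 2: R4=8-2=6
CMP R4, 0  (cmp 6,0)
JNZ L1: taken
after LOAD R2, [R3]: R2=M[212]=4
after XOR R6, R2: R6=(-3)^4=-7
after ADD R3, 4: R3=212+4=216
after SUB R4, 2: R4=6-2=4
CMP R4, 0  (cmp 4,0)
JNZ L1: taken
after LOAD R2, [R3]: R2=M[216]=-1
after XOR R6, R2: R6=(-7)^(-1)=6
after ADD R3, 4: R3=216+4=220
after SUB R4, 2: R4=4-2=2
CMP R4, 0  (cmp 2,0)
JNZ L1: taken
after LOAD R2, [R3]: R2=M[220]=30
after XOR R6, R2: R6=6^30=24
after ADD R3, 4: R3=220+4=224
after SUB R4, 2: R4=2-2=0
CMP R4, 0  (cmp 0,0)
JNZ L1: not taken
STORE R2, [204] → M[204]=30
halt.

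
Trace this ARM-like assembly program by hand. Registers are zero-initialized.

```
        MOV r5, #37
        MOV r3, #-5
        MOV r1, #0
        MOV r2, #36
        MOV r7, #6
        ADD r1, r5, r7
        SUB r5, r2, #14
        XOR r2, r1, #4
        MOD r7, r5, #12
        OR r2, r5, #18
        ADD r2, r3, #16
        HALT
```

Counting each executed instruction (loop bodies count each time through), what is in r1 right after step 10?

43

r5=37
r3=-5
r1=0
r2=36
r7=6
r1=37+6=43
r5=36-14=22
r2=43^4=47
r7=22%12=10
r2=22|18=22
After step 10: r1 = 43.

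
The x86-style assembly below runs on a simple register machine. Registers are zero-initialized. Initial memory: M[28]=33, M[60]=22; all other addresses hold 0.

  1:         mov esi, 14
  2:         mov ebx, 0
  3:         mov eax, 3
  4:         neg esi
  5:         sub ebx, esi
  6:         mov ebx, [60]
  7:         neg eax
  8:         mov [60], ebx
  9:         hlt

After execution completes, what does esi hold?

after mov esi, 14: esi=14
after mov ebx, 0: ebx=0
after mov eax, 3: eax=3
after neg esi: esi=-(14)=-14
after sub ebx, esi: ebx=0-(-14)=14
after mov ebx, [60]: ebx=M[60]=22
after neg eax: eax=-(3)=-3
mov [60], ebx → M[60]=22
halt.

-14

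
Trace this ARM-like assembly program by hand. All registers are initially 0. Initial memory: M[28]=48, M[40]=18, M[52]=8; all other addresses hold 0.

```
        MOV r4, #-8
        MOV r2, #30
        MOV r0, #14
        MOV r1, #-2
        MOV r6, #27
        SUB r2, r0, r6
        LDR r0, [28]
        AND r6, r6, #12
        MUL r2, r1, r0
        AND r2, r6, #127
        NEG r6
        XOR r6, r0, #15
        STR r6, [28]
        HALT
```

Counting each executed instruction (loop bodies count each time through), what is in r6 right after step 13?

MOV r4, #-8 → r4=-8
MOV r2, #30 → r2=30
MOV r0, #14 → r0=14
MOV r1, #-2 → r1=-2
MOV r6, #27 → r6=27
SUB r2, r0, r6 → r2=14-27=-13
LDR r0, [28] → r0=M[28]=48
AND r6, r6, #12 → r6=27&12=8
MUL r2, r1, r0 → r2=(-2)*48=-96
AND r2, r6, #127 → r2=8&127=8
NEG r6 → r6=-(8)=-8
XOR r6, r0, #15 → r6=48^15=63
STR r6, [28] → M[28]=63
After step 13: r6 = 63.

63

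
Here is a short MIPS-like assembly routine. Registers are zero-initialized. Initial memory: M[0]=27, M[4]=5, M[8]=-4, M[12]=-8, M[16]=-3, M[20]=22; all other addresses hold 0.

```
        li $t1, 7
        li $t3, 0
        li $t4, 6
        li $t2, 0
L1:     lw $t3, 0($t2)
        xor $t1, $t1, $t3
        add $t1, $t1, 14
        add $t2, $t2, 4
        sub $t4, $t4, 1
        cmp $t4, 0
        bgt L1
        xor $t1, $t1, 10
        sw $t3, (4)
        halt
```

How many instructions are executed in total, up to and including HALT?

49

$t1=7
$t3=0
$t4=6
$t2=0
$t3=M[0]=27
$t1=7^27=28
$t1=28+14=42
$t2=0+4=4
$t4=6-1=5
cmp $t4, 0  (cmp 5,0)
bgt L1: taken
$t3=M[4]=5
$t1=42^5=47
$t1=47+14=61
$t2=4+4=8
$t4=5-1=4
cmp $t4, 0  (cmp 4,0)
bgt L1: taken
$t3=M[8]=-4
$t1=61^(-4)=-63
$t1=(-63)+14=-49
$t2=8+4=12
$t4=4-1=3
cmp $t4, 0  (cmp 3,0)
bgt L1: taken
$t3=M[12]=-8
$t1=(-49)^(-8)=55
$t1=55+14=69
$t2=12+4=16
$t4=3-1=2
cmp $t4, 0  (cmp 2,0)
bgt L1: taken
$t3=M[16]=-3
$t1=69^(-3)=-72
$t1=(-72)+14=-58
$t2=16+4=20
$t4=2-1=1
cmp $t4, 0  (cmp 1,0)
bgt L1: taken
$t3=M[20]=22
$t1=(-58)^22=-48
$t1=(-48)+14=-34
$t2=20+4=24
$t4=1-1=0
cmp $t4, 0  (cmp 0,0)
bgt L1: not taken
$t1=(-34)^10=-44
sw $t3, (4) → M[4]=22
halt.
Total executed instructions: 49.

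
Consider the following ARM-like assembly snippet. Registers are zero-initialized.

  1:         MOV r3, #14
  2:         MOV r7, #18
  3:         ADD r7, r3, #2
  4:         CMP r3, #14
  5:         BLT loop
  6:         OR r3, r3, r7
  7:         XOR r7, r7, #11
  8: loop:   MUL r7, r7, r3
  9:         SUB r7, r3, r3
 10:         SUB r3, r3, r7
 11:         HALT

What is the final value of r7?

0

MOV r3, #14 → r3=14
MOV r7, #18 → r7=18
ADD r7, r3, #2 → r7=14+2=16
CMP r3, #14  (cmp 14,14)
BLT loop: not taken
OR r3, r3, r7 → r3=14|16=30
XOR r7, r7, #11 → r7=16^11=27
MUL r7, r7, r3 → r7=27*30=810
SUB r7, r3, r3 → r7=30-30=0
SUB r3, r3, r7 → r3=30-0=30
halt.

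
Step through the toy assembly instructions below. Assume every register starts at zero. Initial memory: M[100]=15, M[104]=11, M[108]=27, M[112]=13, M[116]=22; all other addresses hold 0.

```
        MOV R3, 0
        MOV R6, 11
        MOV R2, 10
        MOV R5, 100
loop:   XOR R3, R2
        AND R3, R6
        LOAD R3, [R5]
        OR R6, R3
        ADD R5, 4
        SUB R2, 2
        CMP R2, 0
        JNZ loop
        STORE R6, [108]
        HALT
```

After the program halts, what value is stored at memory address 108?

MOV R3, 0 → R3=0
MOV R6, 11 → R6=11
MOV R2, 10 → R2=10
MOV R5, 100 → R5=100
XOR R3, R2 → R3=0^10=10
AND R3, R6 → R3=10&11=10
LOAD R3, [R5] → R3=M[100]=15
OR R6, R3 → R6=11|15=15
ADD R5, 4 → R5=100+4=104
SUB R2, 2 → R2=10-2=8
CMP R2, 0  (cmp 8,0)
JNZ loop: taken
XOR R3, R2 → R3=15^8=7
AND R3, R6 → R3=7&15=7
LOAD R3, [R5] → R3=M[104]=11
OR R6, R3 → R6=15|11=15
ADD R5, 4 → R5=104+4=108
SUB R2, 2 → R2=8-2=6
CMP R2, 0  (cmp 6,0)
JNZ loop: taken
XOR R3, R2 → R3=11^6=13
AND R3, R6 → R3=13&15=13
LOAD R3, [R5] → R3=M[108]=27
OR R6, R3 → R6=15|27=31
ADD R5, 4 → R5=108+4=112
SUB R2, 2 → R2=6-2=4
CMP R2, 0  (cmp 4,0)
JNZ loop: taken
XOR R3, R2 → R3=27^4=31
AND R3, R6 → R3=31&31=31
LOAD R3, [R5] → R3=M[112]=13
OR R6, R3 → R6=31|13=31
ADD R5, 4 → R5=112+4=116
SUB R2, 2 → R2=4-2=2
CMP R2, 0  (cmp 2,0)
JNZ loop: taken
XOR R3, R2 → R3=13^2=15
AND R3, R6 → R3=15&31=15
LOAD R3, [R5] → R3=M[116]=22
OR R6, R3 → R6=31|22=31
ADD R5, 4 → R5=116+4=120
SUB R2, 2 → R2=2-2=0
CMP R2, 0  (cmp 0,0)
JNZ loop: not taken
STORE R6, [108] → M[108]=31
halt.

31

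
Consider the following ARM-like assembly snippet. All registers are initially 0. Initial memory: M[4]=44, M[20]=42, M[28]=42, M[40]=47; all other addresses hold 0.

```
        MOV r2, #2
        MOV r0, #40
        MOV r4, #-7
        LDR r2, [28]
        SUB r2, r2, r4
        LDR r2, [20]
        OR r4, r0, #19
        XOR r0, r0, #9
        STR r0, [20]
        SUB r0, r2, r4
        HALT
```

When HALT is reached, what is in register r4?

r2=2
r0=40
r4=-7
r2=M[28]=42
r2=42-(-7)=49
r2=M[20]=42
r4=40|19=59
r0=40^9=33
STR r0, [20] → M[20]=33
r0=42-59=-17
halt.

59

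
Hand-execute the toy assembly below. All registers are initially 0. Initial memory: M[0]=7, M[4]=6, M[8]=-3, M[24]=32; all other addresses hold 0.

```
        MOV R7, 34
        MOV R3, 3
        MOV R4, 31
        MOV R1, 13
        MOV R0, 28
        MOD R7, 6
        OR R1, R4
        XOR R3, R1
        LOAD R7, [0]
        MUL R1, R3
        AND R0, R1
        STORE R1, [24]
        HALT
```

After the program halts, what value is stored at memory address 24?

868

after MOV R7, 34: R7=34
after MOV R3, 3: R3=3
after MOV R4, 31: R4=31
after MOV R1, 13: R1=13
after MOV R0, 28: R0=28
after MOD R7, 6: R7=34%6=4
after OR R1, R4: R1=13|31=31
after XOR R3, R1: R3=3^31=28
after LOAD R7, [0]: R7=M[0]=7
after MUL R1, R3: R1=31*28=868
after AND R0, R1: R0=28&868=4
STORE R1, [24] → M[24]=868
halt.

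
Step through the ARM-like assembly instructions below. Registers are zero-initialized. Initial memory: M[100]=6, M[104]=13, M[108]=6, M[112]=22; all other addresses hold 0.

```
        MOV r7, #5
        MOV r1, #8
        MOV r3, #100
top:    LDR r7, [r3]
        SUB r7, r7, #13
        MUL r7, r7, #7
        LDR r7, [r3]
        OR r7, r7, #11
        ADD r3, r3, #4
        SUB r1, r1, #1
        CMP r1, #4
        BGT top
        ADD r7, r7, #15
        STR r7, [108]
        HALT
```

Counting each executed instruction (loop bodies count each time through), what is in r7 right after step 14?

r7=5
r1=8
r3=100
r7=M[100]=6
r7=6-13=-7
r7=(-7)*7=-49
r7=M[100]=6
r7=6|11=15
r3=100+4=104
r1=8-1=7
CMP r1, #4  (cmp 7,4)
BGT top: taken
r7=M[104]=13
r7=13-13=0
After step 14: r7 = 0.

0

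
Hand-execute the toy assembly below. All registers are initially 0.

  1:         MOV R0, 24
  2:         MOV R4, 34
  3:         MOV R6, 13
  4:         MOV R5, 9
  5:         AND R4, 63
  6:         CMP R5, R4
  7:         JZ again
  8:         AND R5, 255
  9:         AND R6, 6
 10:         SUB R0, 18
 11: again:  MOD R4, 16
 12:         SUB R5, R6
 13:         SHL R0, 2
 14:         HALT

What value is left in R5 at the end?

MOV R0, 24 → R0=24
MOV R4, 34 → R4=34
MOV R6, 13 → R6=13
MOV R5, 9 → R5=9
AND R4, 63 → R4=34&63=34
CMP R5, R4  (cmp 9,34)
JZ again: not taken
AND R5, 255 → R5=9&255=9
AND R6, 6 → R6=13&6=4
SUB R0, 18 → R0=24-18=6
MOD R4, 16 → R4=34%16=2
SUB R5, R6 → R5=9-4=5
SHL R0, 2 → R0=6<<2=24
halt.

5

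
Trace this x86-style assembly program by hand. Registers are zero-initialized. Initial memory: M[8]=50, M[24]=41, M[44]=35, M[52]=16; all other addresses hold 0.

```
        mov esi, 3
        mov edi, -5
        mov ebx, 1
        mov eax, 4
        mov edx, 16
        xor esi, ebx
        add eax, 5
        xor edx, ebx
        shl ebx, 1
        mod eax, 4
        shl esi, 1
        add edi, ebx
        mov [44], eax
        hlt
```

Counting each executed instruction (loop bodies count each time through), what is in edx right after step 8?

mov esi, 3 → esi=3
mov edi, -5 → edi=-5
mov ebx, 1 → ebx=1
mov eax, 4 → eax=4
mov edx, 16 → edx=16
xor esi, ebx → esi=3^1=2
add eax, 5 → eax=4+5=9
xor edx, ebx → edx=16^1=17
After step 8: edx = 17.

17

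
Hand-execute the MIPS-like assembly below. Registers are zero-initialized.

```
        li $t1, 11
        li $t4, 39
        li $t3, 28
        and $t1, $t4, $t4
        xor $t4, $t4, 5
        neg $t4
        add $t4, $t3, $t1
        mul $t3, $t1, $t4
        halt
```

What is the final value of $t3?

2613

li $t1, 11 → $t1=11
li $t4, 39 → $t4=39
li $t3, 28 → $t3=28
and $t1, $t4, $t4 → $t1=39&39=39
xor $t4, $t4, 5 → $t4=39^5=34
neg $t4 → $t4=-(34)=-34
add $t4, $t3, $t1 → $t4=28+39=67
mul $t3, $t1, $t4 → $t3=39*67=2613
halt.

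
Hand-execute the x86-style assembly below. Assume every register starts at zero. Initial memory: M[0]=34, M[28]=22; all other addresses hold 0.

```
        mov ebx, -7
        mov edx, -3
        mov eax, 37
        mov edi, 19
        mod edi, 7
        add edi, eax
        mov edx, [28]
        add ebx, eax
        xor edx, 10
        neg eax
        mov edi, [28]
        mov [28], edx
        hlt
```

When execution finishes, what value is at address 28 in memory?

28

ebx=-7
edx=-3
eax=37
edi=19
edi=19%7=5
edi=5+37=42
edx=M[28]=22
ebx=(-7)+37=30
edx=22^10=28
eax=-(37)=-37
edi=M[28]=22
mov [28], edx → M[28]=28
halt.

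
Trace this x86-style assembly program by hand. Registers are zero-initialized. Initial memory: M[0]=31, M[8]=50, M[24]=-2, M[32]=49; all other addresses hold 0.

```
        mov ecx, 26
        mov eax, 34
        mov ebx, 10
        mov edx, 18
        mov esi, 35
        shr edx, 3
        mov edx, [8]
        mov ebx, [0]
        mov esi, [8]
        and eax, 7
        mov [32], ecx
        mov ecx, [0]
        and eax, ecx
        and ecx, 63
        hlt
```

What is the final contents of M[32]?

26

after mov ecx, 26: ecx=26
after mov eax, 34: eax=34
after mov ebx, 10: ebx=10
after mov edx, 18: edx=18
after mov esi, 35: esi=35
after shr edx, 3: edx=18>>3=2
after mov edx, [8]: edx=M[8]=50
after mov ebx, [0]: ebx=M[0]=31
after mov esi, [8]: esi=M[8]=50
after and eax, 7: eax=34&7=2
mov [32], ecx → M[32]=26
after mov ecx, [0]: ecx=M[0]=31
after and eax, ecx: eax=2&31=2
after and ecx, 63: ecx=31&63=31
halt.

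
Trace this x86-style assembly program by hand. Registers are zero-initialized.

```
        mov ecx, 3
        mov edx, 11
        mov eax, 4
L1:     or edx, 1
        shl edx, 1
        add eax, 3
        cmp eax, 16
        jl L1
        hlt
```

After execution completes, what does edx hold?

after mov ecx, 3: ecx=3
after mov edx, 11: edx=11
after mov eax, 4: eax=4
after or edx, 1: edx=11|1=11
after shl edx, 1: edx=11<<1=22
after add eax, 3: eax=4+3=7
cmp eax, 16  (cmp 7,16)
jl L1: taken
after or edx, 1: edx=22|1=23
after shl edx, 1: edx=23<<1=46
after add eax, 3: eax=7+3=10
cmp eax, 16  (cmp 10,16)
jl L1: taken
after or edx, 1: edx=46|1=47
after shl edx, 1: edx=47<<1=94
after add eax, 3: eax=10+3=13
cmp eax, 16  (cmp 13,16)
jl L1: taken
after or edx, 1: edx=94|1=95
after shl edx, 1: edx=95<<1=190
after add eax, 3: eax=13+3=16
cmp eax, 16  (cmp 16,16)
jl L1: not taken
halt.

190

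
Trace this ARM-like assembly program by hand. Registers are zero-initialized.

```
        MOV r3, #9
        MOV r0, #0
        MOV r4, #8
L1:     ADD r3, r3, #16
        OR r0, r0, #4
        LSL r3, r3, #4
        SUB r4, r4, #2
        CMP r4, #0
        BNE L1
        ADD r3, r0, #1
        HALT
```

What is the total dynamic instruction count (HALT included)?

r3=9
r0=0
r4=8
r3=9+16=25
r0=0|4=4
r3=25<<4=400
r4=8-2=6
CMP r4, #0  (cmp 6,0)
BNE L1: taken
r3=400+16=416
r0=4|4=4
r3=416<<4=6656
r4=6-2=4
CMP r4, #0  (cmp 4,0)
BNE L1: taken
r3=6656+16=6672
r0=4|4=4
r3=6672<<4=106752
r4=4-2=2
CMP r4, #0  (cmp 2,0)
BNE L1: taken
r3=106752+16=106768
r0=4|4=4
r3=106768<<4=1708288
r4=2-2=0
CMP r4, #0  (cmp 0,0)
BNE L1: not taken
r3=4+1=5
halt.
Total executed instructions: 29.

29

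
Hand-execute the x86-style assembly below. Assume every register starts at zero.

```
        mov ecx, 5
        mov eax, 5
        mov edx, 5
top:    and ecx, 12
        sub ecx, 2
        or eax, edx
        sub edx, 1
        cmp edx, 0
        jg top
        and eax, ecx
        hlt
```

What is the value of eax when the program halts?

2

after mov ecx, 5: ecx=5
after mov eax, 5: eax=5
after mov edx, 5: edx=5
after and ecx, 12: ecx=5&12=4
after sub ecx, 2: ecx=4-2=2
after or eax, edx: eax=5|5=5
after sub edx, 1: edx=5-1=4
cmp edx, 0  (cmp 4,0)
jg top: taken
after and ecx, 12: ecx=2&12=0
after sub ecx, 2: ecx=0-2=-2
after or eax, edx: eax=5|4=5
after sub edx, 1: edx=4-1=3
cmp edx, 0  (cmp 3,0)
jg top: taken
after and ecx, 12: ecx=(-2)&12=12
after sub ecx, 2: ecx=12-2=10
after or eax, edx: eax=5|3=7
after sub edx, 1: edx=3-1=2
cmp edx, 0  (cmp 2,0)
jg top: taken
after and ecx, 12: ecx=10&12=8
after sub ecx, 2: ecx=8-2=6
after or eax, edx: eax=7|2=7
after sub edx, 1: edx=2-1=1
cmp edx, 0  (cmp 1,0)
jg top: taken
after and ecx, 12: ecx=6&12=4
after sub ecx, 2: ecx=4-2=2
after or eax, edx: eax=7|1=7
after sub edx, 1: edx=1-1=0
cmp edx, 0  (cmp 0,0)
jg top: not taken
after and eax, ecx: eax=7&2=2
halt.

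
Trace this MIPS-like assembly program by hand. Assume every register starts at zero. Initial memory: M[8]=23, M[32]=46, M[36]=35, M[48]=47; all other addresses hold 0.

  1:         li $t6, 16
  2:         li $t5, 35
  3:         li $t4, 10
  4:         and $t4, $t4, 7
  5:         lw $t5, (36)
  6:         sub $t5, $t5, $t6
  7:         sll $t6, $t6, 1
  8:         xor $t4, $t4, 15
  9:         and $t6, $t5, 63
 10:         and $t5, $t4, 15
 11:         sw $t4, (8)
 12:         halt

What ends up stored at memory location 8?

after li $t6, 16: $t6=16
after li $t5, 35: $t5=35
after li $t4, 10: $t4=10
after and $t4, $t4, 7: $t4=10&7=2
after lw $t5, (36): $t5=M[36]=35
after sub $t5, $t5, $t6: $t5=35-16=19
after sll $t6, $t6, 1: $t6=16<<1=32
after xor $t4, $t4, 15: $t4=2^15=13
after and $t6, $t5, 63: $t6=19&63=19
after and $t5, $t4, 15: $t5=13&15=13
sw $t4, (8) → M[8]=13
halt.

13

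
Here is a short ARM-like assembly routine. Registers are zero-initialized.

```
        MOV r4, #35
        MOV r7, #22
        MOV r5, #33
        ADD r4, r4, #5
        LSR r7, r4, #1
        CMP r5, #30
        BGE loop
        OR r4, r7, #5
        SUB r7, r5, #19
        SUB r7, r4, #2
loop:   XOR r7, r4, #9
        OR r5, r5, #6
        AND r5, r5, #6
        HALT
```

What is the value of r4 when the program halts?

MOV r4, #35 → r4=35
MOV r7, #22 → r7=22
MOV r5, #33 → r5=33
ADD r4, r4, #5 → r4=35+5=40
LSR r7, r4, #1 → r7=40>>1=20
CMP r5, #30  (cmp 33,30)
BGE loop: taken
XOR r7, r4, #9 → r7=40^9=33
OR r5, r5, #6 → r5=33|6=39
AND r5, r5, #6 → r5=39&6=6
halt.

40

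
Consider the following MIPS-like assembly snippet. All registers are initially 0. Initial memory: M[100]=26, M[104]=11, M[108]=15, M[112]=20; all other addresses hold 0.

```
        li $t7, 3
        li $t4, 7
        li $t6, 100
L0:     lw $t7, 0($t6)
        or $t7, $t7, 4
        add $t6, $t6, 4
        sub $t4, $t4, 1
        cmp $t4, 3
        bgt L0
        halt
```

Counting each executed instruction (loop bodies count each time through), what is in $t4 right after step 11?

after li $t7, 3: $t7=3
after li $t4, 7: $t4=7
after li $t6, 100: $t6=100
after lw $t7, 0($t6): $t7=M[100]=26
after or $t7, $t7, 4: $t7=26|4=30
after add $t6, $t6, 4: $t6=100+4=104
after sub $t4, $t4, 1: $t4=7-1=6
cmp $t4, 3  (cmp 6,3)
bgt L0: taken
after lw $t7, 0($t6): $t7=M[104]=11
after or $t7, $t7, 4: $t7=11|4=15
After step 11: $t4 = 6.

6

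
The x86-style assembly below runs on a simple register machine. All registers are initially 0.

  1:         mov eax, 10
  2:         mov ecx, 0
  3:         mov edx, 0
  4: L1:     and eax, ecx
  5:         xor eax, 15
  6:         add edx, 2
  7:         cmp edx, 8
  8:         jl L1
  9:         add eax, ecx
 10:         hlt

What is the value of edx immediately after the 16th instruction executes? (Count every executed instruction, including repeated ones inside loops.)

6

eax=10
ecx=0
edx=0
eax=10&0=0
eax=0^15=15
edx=0+2=2
cmp edx, 8  (cmp 2,8)
jl L1: taken
eax=15&0=0
eax=0^15=15
edx=2+2=4
cmp edx, 8  (cmp 4,8)
jl L1: taken
eax=15&0=0
eax=0^15=15
edx=4+2=6
After step 16: edx = 6.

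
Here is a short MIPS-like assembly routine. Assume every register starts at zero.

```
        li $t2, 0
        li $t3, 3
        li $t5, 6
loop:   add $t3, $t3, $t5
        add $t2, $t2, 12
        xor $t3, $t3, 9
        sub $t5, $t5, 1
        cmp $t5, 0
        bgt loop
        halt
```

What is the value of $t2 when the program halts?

72

after li $t2, 0: $t2=0
after li $t3, 3: $t3=3
after li $t5, 6: $t5=6
after add $t3, $t3, $t5: $t3=3+6=9
after add $t2, $t2, 12: $t2=0+12=12
after xor $t3, $t3, 9: $t3=9^9=0
after sub $t5, $t5, 1: $t5=6-1=5
cmp $t5, 0  (cmp 5,0)
bgt loop: taken
after add $t3, $t3, $t5: $t3=0+5=5
after add $t2, $t2, 12: $t2=12+12=24
after xor $t3, $t3, 9: $t3=5^9=12
after sub $t5, $t5, 1: $t5=5-1=4
cmp $t5, 0  (cmp 4,0)
bgt loop: taken
after add $t3, $t3, $t5: $t3=12+4=16
after add $t2, $t2, 12: $t2=24+12=36
after xor $t3, $t3, 9: $t3=16^9=25
after sub $t5, $t5, 1: $t5=4-1=3
cmp $t5, 0  (cmp 3,0)
bgt loop: taken
after add $t3, $t3, $t5: $t3=25+3=28
after add $t2, $t2, 12: $t2=36+12=48
after xor $t3, $t3, 9: $t3=28^9=21
after sub $t5, $t5, 1: $t5=3-1=2
cmp $t5, 0  (cmp 2,0)
bgt loop: taken
after add $t3, $t3, $t5: $t3=21+2=23
after add $t2, $t2, 12: $t2=48+12=60
after xor $t3, $t3, 9: $t3=23^9=30
after sub $t5, $t5, 1: $t5=2-1=1
cmp $t5, 0  (cmp 1,0)
bgt loop: taken
after add $t3, $t3, $t5: $t3=30+1=31
after add $t2, $t2, 12: $t2=60+12=72
after xor $t3, $t3, 9: $t3=31^9=22
after sub $t5, $t5, 1: $t5=1-1=0
cmp $t5, 0  (cmp 0,0)
bgt loop: not taken
halt.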